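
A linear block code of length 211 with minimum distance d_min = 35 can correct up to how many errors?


Correction capability = floor((d-1)/2) = floor((35-1)/2) = 17

17 errors


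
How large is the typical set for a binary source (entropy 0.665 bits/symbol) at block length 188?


log2|A_typical| = nH = 188 * 0.665 = 125.02, so |A_typical| ~ 2^125.02 = 4.313e+37

4.313e+37


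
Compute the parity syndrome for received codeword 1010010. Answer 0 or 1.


Syndrome = XOR of all bits = 1 XOR 0 XOR 1 XOR 0 XOR 0 XOR 1 XOR 0 = 1

1


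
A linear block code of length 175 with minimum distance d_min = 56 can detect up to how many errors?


Detection capability = d_min - 1 = 56 - 1 = 55

55 errors


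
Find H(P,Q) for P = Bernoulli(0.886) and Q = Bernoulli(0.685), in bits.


H(P,Q) = -p*log2(q) - (1-p)*log2(1-q). -0.886*log2(0.685) = 0.483600; -0.114*log2(0.315) = 0.189990. H(P,Q) = 0.483600 + 0.189990 = 0.6736

0.6736 bits


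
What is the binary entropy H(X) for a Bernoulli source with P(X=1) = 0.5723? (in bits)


H = -p*log2(p) - (1-p)*log2(1-p). -0.5723*log2(0.5723) = 0.460791; -0.4277*log2(0.4277) = 0.524073. H = 0.460791 + 0.524073 = 0.9849

0.9849 bits


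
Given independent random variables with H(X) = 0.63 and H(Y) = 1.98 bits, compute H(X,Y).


For independent variables, H(X,Y) = H(X) + H(Y) = 0.63 + 1.98 = 2.61

2.61 bits


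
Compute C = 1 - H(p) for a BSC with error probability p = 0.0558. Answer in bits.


H(p) = -p*log2(p) - (1-p)*log2(1-p) = -0.0558*log2(0.0558) - 0.9442*log2(0.9442) = 0.232328 + 0.078213 = 0.3105. C = 1 - H(p) = 1 - 0.3105 = 0.6895

0.6895 bits


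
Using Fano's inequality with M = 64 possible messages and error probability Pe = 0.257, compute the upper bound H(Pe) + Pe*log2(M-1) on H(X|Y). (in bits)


H(Pe) = -Pe*log2(Pe) - (1-Pe)*log2(1-Pe) = -0.257*log2(0.257) - 0.743*log2(0.743) = 0.503761 + 0.318424 = 0.8222. Pe*log2(M-1) = 0.257*log2(63) = 1.536161. Bound = H(Pe) + Pe*log2(M-1) = 0.503761 + 0.318424 + 1.536161 = 2.3583

2.3583 bits


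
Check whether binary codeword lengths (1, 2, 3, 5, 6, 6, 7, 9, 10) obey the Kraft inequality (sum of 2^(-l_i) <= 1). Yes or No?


Kraft sum = sum(2^(-l_i)) = 0.9482, need <= 1. Result: satisfied (a binary prefix-free code with these lengths exists)

Yes


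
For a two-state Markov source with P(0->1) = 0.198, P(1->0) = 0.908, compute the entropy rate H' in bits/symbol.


Stationary distribution: pi_0 = p10/(p01+p10) = 0.821, pi_1 = 0.179. Entropy rate H' = pi_0*H(p01) + pi_1*H(p10) = 0.821*0.7179 + 0.179*0.4431 = 0.6687

0.6687 bits/symbol


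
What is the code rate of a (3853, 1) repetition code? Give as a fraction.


Rate = k/n = 1/3853

1/3853


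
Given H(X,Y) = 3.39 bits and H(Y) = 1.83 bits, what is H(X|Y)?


H(X|Y) = H(X,Y) - H(Y) = 3.39 - 1.83 = 1.56

1.56 bits


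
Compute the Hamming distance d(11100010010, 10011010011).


Count differing positions: . ^ ^ ^ ^ . . . . . ^ = 5 differences

5


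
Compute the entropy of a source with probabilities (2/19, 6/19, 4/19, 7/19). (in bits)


H = -sum(p_i * log2(p_i)). Terms: -(2/19)*log2(2/19) = 0.341887; -(6/19)*log2(6/19) = 0.525147; -(4/19)*log2(4/19) = 0.473248; -(7/19)*log2(7/19) = 0.530737. H = 0.341887 + 0.525147 + 0.473248 + 0.530737 = 1.871

1.871 bits


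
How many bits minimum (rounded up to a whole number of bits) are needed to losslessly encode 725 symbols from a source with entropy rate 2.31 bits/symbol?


Minimum bits >= n * H = 725 * 2.31 = 1674.75, rounded up to a whole number of bits = 1675

1675 bits


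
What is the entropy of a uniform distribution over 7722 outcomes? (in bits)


H = log2(n) = log2(7722) = 12.9148

12.9148 bits


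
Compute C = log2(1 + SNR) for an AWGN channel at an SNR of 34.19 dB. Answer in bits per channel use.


SNR_linear = 10^(34.19/10) = 2624.2185; C = log2(1 + SNR_linear) = log2(1 + 2624.2185) = 11.3582

11.3582 bits/channel use


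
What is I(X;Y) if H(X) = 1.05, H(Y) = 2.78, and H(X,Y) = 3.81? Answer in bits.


I(X;Y) = H(X) + H(Y) - H(X,Y) = 1.05 + 2.78 - 3.81 = 0.02

0.02 bits


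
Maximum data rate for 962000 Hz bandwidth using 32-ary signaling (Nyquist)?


Rate = 2 * B * log2(M) = 2 * 962000 * 5.0 = 9620000.0

9620000.0 bps


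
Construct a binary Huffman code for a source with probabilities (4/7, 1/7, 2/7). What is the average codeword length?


Huffman construction (repeatedly merge the two least-probable nodes; each merge adds 1 bit to every symbol beneath it): 1/7 + 2/7 = 3/7; 3/7 + 4/7 = 1. Resulting codeword lengths (in the order the probabilities were given): (1, 2, 2). L_avg = sum(p_i * l_i) = 4/7*1 + 1/7*2 + 2/7*2 = 10/7 = 1.4286

1.4286 bits


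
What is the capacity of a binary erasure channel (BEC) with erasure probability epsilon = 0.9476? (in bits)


C = 1 - epsilon = 1 - 0.9476 = 0.0524

0.0524 bits


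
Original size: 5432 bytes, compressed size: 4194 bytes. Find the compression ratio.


Ratio = original / compressed = 5432 / 4194 = 1.2952

1.2952


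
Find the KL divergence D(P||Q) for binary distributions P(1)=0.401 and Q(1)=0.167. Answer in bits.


KL = p*log2(p/q) + (1-p)*log2((1-p)/(1-q)) = 0.401*log2(0.401/0.167) + 0.599*log2(0.599/0.833) = 0.2218

0.2218 bits


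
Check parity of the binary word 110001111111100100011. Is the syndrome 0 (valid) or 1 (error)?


Syndrome = XOR of all bits = 1 XOR 1 XOR 0 XOR 0 XOR 0 XOR 1 XOR 1 XOR 1 XOR 1 XOR 1 XOR 1 XOR 1 XOR 1 XOR 0 XOR 0 XOR 1 XOR 0 XOR 0 XOR 0 XOR 1 XOR 1 = 1

1


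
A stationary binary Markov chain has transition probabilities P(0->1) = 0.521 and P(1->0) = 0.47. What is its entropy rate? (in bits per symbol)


Stationary distribution: pi_0 = p10/(p01+p10) = 0.4743, pi_1 = 0.5257. Entropy rate H' = pi_0*H(p01) + pi_1*H(p10) = 0.4743*0.9987 + 0.5257*0.9974 = 0.998

0.998 bits/symbol


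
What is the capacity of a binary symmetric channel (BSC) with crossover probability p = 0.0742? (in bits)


H(p) = -p*log2(p) - (1-p)*log2(1-p) = -0.0742*log2(0.0742) - 0.9258*log2(0.9258) = 0.278431 + 0.102974 = 0.3814. C = 1 - H(p) = 1 - 0.3814 = 0.6186

0.6186 bits


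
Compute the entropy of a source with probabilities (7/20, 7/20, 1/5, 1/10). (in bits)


H = -sum(p_i * log2(p_i)). Terms: -(7/20)*log2(7/20) = 0.530101; -(7/20)*log2(7/20) = 0.530101; -(1/5)*log2(1/5) = 0.464386; -(1/10)*log2(1/10) = 0.332193. H = 0.530101 + 0.530101 + 0.464386 + 0.332193 = 1.8568

1.8568 bits


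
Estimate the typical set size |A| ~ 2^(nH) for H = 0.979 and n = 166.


log2|A_typical| = nH = 166 * 0.979 = 162.514, so |A_typical| ~ 2^162.514 = 8.348e+48

8.348e+48


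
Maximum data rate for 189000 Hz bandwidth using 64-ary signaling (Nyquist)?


Rate = 2 * B * log2(M) = 2 * 189000 * 6.0 = 2268000.0

2268000.0 bps


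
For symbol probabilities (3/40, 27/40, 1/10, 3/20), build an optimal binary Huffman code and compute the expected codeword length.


Huffman construction (repeatedly merge the two least-probable nodes; each merge adds 1 bit to every symbol beneath it): 3/40 + 1/10 = 7/40; 3/20 + 7/40 = 13/40; 13/40 + 27/40 = 1. Resulting codeword lengths (in the order the probabilities were given): (3, 1, 3, 2). L_avg = sum(p_i * l_i) = 3/40*3 + 27/40*1 + 1/10*3 + 3/20*2 = 3/2 = 1.5

1.5 bits


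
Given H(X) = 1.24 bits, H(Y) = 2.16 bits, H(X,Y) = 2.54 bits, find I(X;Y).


I(X;Y) = H(X) + H(Y) - H(X,Y) = 1.24 + 2.16 - 2.54 = 0.86

0.86 bits


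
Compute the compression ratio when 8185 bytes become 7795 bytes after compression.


Ratio = original / compressed = 8185 / 7795 = 1.05

1.05


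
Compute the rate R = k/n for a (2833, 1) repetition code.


Rate = k/n = 1/2833

1/2833


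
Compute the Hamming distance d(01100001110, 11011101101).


Count differing positions: ^ . ^ ^ ^ ^ . . . ^ ^ = 7 differences

7


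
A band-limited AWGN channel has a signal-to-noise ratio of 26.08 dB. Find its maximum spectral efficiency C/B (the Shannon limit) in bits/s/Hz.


SNR_linear = 10^(26.08/10) = 405.5085; C/B = log2(1 + SNR_linear) = log2(1 + 405.5085) = 8.6671

8.6671 bits/s/Hz


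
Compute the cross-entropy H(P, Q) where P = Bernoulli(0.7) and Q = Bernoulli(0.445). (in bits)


H(P,Q) = -p*log2(q) - (1-p)*log2(1-q). -0.7*log2(0.445) = 0.817686; -0.3*log2(0.555) = 0.254832. H(P,Q) = 0.817686 + 0.254832 = 1.0725

1.0725 bits


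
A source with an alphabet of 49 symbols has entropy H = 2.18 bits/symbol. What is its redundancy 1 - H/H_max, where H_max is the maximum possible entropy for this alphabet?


H_max = log2(K) = log2(49) = 5.6147 bits/symbol. Redundancy = 1 - H/H_max = 1 - 2.18/5.6147 = 1 - 0.3883 = 0.6117

0.6117


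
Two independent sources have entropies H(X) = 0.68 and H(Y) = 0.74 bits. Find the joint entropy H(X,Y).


For independent variables, H(X,Y) = H(X) + H(Y) = 0.68 + 0.74 = 1.42

1.42 bits


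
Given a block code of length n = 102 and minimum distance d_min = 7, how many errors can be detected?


Detection capability = d_min - 1 = 7 - 1 = 6

6 errors


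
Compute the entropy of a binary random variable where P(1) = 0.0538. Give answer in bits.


H = -p*log2(p) - (1-p)*log2(1-p). -0.0538*log2(0.0538) = 0.226834; -0.9462*log2(0.9462) = 0.075491. H = 0.226834 + 0.075491 = 0.3023

0.3023 bits


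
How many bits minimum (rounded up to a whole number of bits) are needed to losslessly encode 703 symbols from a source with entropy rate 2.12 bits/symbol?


Minimum bits >= n * H = 703 * 2.12 = 1490.36, rounded up to a whole number of bits = 1491

1491 bits


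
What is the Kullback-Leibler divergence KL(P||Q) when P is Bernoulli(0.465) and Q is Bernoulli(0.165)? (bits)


KL = p*log2(p/q) + (1-p)*log2((1-p)/(1-q)) = 0.465*log2(0.465/0.165) + 0.535*log2(0.535/0.835) = 0.3515

0.3515 bits


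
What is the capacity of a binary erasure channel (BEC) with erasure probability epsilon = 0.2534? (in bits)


C = 1 - epsilon = 1 - 0.2534 = 0.7466

0.7466 bits


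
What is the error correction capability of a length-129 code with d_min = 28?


Correction capability = floor((d-1)/2) = floor((28-1)/2) = 13

13 errors


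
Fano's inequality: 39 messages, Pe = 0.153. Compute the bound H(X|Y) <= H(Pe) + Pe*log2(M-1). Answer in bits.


H(Pe) = -Pe*log2(Pe) - (1-Pe)*log2(1-Pe) = -0.153*log2(0.153) - 0.847*log2(0.847) = 0.414385 + 0.202913 = 0.6173. Pe*log2(M-1) = 0.153*log2(38) = 0.802933. Bound = H(Pe) + Pe*log2(M-1) = 0.414385 + 0.202913 + 0.802933 = 1.4202

1.4202 bits


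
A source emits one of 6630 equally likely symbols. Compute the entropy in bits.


H = log2(n) = log2(6630) = 12.6948

12.6948 bits


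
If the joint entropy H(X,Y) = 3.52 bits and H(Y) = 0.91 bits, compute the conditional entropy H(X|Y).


H(X|Y) = H(X,Y) - H(Y) = 3.52 - 0.91 = 2.61

2.61 bits


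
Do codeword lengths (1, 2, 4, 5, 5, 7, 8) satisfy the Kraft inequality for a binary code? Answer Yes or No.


Kraft sum = sum(2^(-l_i)) = 0.8867, need <= 1. Result: satisfied (a binary prefix-free code with these lengths exists)

Yes


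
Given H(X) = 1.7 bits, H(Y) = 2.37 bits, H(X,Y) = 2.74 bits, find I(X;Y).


I(X;Y) = H(X) + H(Y) - H(X,Y) = 1.7 + 2.37 - 2.74 = 1.33

1.33 bits


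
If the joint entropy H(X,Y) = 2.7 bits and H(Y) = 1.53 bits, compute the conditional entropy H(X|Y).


H(X|Y) = H(X,Y) - H(Y) = 2.7 - 1.53 = 1.17

1.17 bits


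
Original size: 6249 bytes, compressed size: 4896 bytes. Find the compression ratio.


Ratio = original / compressed = 6249 / 4896 = 1.2763

1.2763


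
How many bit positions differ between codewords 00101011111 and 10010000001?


Count differing positions: ^ . ^ ^ ^ . ^ ^ ^ ^ . = 8 differences

8


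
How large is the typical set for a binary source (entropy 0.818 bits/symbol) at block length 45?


log2|A_typical| = nH = 45 * 0.818 = 36.81, so |A_typical| ~ 2^36.81 = 1.205e+11

1.205e+11


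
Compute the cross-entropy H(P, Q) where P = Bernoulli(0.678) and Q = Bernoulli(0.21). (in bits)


H(P,Q) = -p*log2(q) - (1-p)*log2(1-q). -0.678*log2(0.21) = 1.526543; -0.322*log2(0.79) = 0.109504. H(P,Q) = 1.526543 + 0.109504 = 1.636

1.636 bits


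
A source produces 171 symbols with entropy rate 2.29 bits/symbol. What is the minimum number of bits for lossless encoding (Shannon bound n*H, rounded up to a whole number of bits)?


Minimum bits >= n * H = 171 * 2.29 = 391.59, rounded up to a whole number of bits = 392

392 bits


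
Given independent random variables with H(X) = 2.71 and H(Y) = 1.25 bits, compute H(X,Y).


For independent variables, H(X,Y) = H(X) + H(Y) = 2.71 + 1.25 = 3.96

3.96 bits


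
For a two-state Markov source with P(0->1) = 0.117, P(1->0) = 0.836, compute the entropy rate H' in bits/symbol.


Stationary distribution: pi_0 = p10/(p01+p10) = 0.8772, pi_1 = 0.1228. Entropy rate H' = pi_0*H(p01) + pi_1*H(p10) = 0.8772*0.5207 + 0.1228*0.6438 = 0.5358

0.5358 bits/symbol


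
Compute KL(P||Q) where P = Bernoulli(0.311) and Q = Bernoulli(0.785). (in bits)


KL = p*log2(p/q) + (1-p)*log2((1-p)/(1-q)) = 0.311*log2(0.311/0.785) + 0.689*log2(0.689/0.215) = 0.7422

0.7422 bits


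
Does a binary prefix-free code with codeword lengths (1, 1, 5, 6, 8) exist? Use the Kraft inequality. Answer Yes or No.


Kraft sum = sum(2^(-l_i)) = 1.0508, need <= 1. Result: violated (a binary prefix-free code with these lengths cannot exist)

No


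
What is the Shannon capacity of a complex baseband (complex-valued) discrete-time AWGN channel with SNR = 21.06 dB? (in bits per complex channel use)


SNR_linear = 10^(21.06/10) = 127.6439; C = log2(1 + SNR_linear) = log2(1 + 127.6439) = 7.0072

7.0072 bits/channel use


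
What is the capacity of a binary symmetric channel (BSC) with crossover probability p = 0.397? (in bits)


H(p) = -p*log2(p) - (1-p)*log2(1-p) = -0.397*log2(0.397) - 0.603*log2(0.603) = 0.529117 + 0.440051 = 0.9692. C = 1 - H(p) = 1 - 0.9692 = 0.0308

0.0308 bits


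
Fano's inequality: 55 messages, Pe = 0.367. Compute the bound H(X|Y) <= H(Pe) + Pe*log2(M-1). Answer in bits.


H(Pe) = -Pe*log2(Pe) - (1-Pe)*log2(1-Pe) = -0.367*log2(0.367) - 0.633*log2(0.633) = 0.530736 + 0.417604 = 0.9483. Pe*log2(M-1) = 0.367*log2(54) = 2.112044. Bound = H(Pe) + Pe*log2(M-1) = 0.530736 + 0.417604 + 2.112044 = 3.0604

3.0604 bits


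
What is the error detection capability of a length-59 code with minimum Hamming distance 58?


Detection capability = d_min - 1 = 58 - 1 = 57

57 errors


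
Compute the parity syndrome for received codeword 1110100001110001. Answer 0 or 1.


Syndrome = XOR of all bits = 1 XOR 1 XOR 1 XOR 0 XOR 1 XOR 0 XOR 0 XOR 0 XOR 0 XOR 1 XOR 1 XOR 1 XOR 0 XOR 0 XOR 0 XOR 1 = 0

0


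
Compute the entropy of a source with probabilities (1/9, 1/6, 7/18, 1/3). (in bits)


H = -sum(p_i * log2(p_i)). Terms: -(1/9)*log2(1/9) = 0.352214; -(1/6)*log2(1/6) = 0.430827; -(7/18)*log2(7/18) = 0.529888; -(1/3)*log2(1/3) = 0.528321. H = 0.352214 + 0.430827 + 0.529888 + 0.528321 = 1.8413

1.8413 bits


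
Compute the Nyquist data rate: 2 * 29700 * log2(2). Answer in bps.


Rate = 2 * B * log2(M) = 2 * 29700 * 1.0 = 59400.0

59400.0 bps


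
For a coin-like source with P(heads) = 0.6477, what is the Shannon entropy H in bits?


H = -p*log2(p) - (1-p)*log2(1-p). -0.6477*log2(0.6477) = 0.405850; -0.3523*log2(0.3523) = 0.530255. H = 0.405850 + 0.530255 = 0.9361

0.9361 bits


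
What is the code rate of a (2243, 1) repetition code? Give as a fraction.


Rate = k/n = 1/2243

1/2243


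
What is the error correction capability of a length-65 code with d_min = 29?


Correction capability = floor((d-1)/2) = floor((29-1)/2) = 14

14 errors


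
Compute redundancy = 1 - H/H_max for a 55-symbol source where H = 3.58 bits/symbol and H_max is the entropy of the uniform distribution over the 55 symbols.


H_max = log2(K) = log2(55) = 5.7814 bits/symbol. Redundancy = 1 - H/H_max = 1 - 3.58/5.7814 = 1 - 0.6192 = 0.3808

0.3808


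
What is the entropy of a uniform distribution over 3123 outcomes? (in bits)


H = log2(n) = log2(3123) = 11.6087

11.6087 bits


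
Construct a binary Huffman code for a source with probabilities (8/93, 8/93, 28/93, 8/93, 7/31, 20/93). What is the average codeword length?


Huffman construction (repeatedly merge the two least-probable nodes; each merge adds 1 bit to every symbol beneath it): 8/93 + 8/93 = 16/93; 8/93 + 16/93 = 8/31; 20/93 + 7/31 = 41/93; 8/31 + 28/93 = 52/93; 41/93 + 52/93 = 1. Resulting codeword lengths (in the order the probabilities were given): (4, 4, 2, 3, 2, 2). L_avg = sum(p_i * l_i) = 8/93*4 + 8/93*4 + 28/93*2 + 8/93*3 + 7/31*2 + 20/93*2 = 226/93 = 2.4301

2.4301 bits


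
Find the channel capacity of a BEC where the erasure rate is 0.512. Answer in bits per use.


C = 1 - epsilon = 1 - 0.512 = 0.488

0.488 bits


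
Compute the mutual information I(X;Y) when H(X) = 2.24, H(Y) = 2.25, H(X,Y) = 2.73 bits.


I(X;Y) = H(X) + H(Y) - H(X,Y) = 2.24 + 2.25 - 2.73 = 1.76

1.76 bits


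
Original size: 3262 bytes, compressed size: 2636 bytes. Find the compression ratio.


Ratio = original / compressed = 3262 / 2636 = 1.2375

1.2375


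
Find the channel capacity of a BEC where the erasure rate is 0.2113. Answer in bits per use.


C = 1 - epsilon = 1 - 0.2113 = 0.7887

0.7887 bits


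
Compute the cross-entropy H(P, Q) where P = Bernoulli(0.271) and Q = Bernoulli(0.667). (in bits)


H(P,Q) = -p*log2(q) - (1-p)*log2(1-q). -0.271*log2(0.667) = 0.158329; -0.729*log2(0.333) = 1.156490. H(P,Q) = 0.158329 + 1.156490 = 1.3148

1.3148 bits


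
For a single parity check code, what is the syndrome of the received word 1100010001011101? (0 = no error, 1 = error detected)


Syndrome = XOR of all bits = 1 XOR 1 XOR 0 XOR 0 XOR 0 XOR 1 XOR 0 XOR 0 XOR 0 XOR 1 XOR 0 XOR 1 XOR 1 XOR 1 XOR 0 XOR 1 = 0

0


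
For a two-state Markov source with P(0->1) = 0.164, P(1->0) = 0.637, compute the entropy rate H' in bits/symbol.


Stationary distribution: pi_0 = p10/(p01+p10) = 0.7953, pi_1 = 0.2047. Entropy rate H' = pi_0*H(p01) + pi_1*H(p10) = 0.7953*0.6438 + 0.2047*0.9451 = 0.7055

0.7055 bits/symbol


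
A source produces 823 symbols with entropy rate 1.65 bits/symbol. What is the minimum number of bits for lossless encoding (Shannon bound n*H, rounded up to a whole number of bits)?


Minimum bits >= n * H = 823 * 1.65 = 1357.95, rounded up to a whole number of bits = 1358

1358 bits


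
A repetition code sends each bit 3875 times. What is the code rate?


Rate = k/n = 1/3875

1/3875


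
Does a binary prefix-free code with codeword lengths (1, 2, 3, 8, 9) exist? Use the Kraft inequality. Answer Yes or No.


Kraft sum = sum(2^(-l_i)) = 0.8809, need <= 1. Result: satisfied (a binary prefix-free code with these lengths exists)

Yes


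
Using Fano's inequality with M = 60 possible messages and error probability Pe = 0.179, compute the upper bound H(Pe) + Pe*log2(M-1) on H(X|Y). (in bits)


H(Pe) = -Pe*log2(Pe) - (1-Pe)*log2(1-Pe) = -0.179*log2(0.179) - 0.821*log2(0.821) = 0.444272 + 0.233612 = 0.6779. Pe*log2(M-1) = 0.179*log2(59) = 1.052993. Bound = H(Pe) + Pe*log2(M-1) = 0.444272 + 0.233612 + 1.052993 = 1.7309

1.7309 bits


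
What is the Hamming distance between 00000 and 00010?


Count differing positions: . . . ^ . = 1 differences

1


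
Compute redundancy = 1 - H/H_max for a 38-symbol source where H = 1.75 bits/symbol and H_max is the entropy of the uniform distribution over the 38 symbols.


H_max = log2(K) = log2(38) = 5.2479 bits/symbol. Redundancy = 1 - H/H_max = 1 - 1.75/5.2479 = 1 - 0.3335 = 0.6665

0.6665


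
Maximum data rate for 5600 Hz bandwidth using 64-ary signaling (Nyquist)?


Rate = 2 * B * log2(M) = 2 * 5600 * 6.0 = 67200.0

67200.0 bps


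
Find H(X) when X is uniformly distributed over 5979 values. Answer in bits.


H = log2(n) = log2(5979) = 12.5457

12.5457 bits


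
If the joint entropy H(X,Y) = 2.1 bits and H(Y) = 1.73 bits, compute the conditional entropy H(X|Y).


H(X|Y) = H(X,Y) - H(Y) = 2.1 - 1.73 = 0.37

0.37 bits


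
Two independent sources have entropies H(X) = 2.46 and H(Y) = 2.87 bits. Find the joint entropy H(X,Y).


For independent variables, H(X,Y) = H(X) + H(Y) = 2.46 + 2.87 = 5.33

5.33 bits


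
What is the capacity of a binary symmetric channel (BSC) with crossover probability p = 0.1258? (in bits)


H(p) = -p*log2(p) - (1-p)*log2(1-p) = -0.1258*log2(0.1258) - 0.8742*log2(0.8742) = 0.376242 + 0.169564 = 0.5458. C = 1 - H(p) = 1 - 0.5458 = 0.4542

0.4542 bits


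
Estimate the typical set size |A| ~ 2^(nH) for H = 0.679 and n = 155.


log2|A_typical| = nH = 155 * 0.679 = 105.245, so |A_typical| ~ 2^105.245 = 4.807e+31

4.807e+31


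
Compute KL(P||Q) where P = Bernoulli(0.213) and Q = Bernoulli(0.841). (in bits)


KL = p*log2(p/q) + (1-p)*log2((1-p)/(1-q)) = 0.213*log2(0.213/0.841) + 0.787*log2(0.787/0.159) = 1.3939

1.3939 bits


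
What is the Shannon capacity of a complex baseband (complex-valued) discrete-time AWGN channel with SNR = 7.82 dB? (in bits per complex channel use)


SNR_linear = 10^(7.82/10) = 6.0534; C = log2(1 + SNR_linear) = log2(1 + 6.0534) = 2.8183

2.8183 bits/channel use


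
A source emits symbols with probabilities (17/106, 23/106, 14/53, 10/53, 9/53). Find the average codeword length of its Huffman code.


Huffman construction (repeatedly merge the two least-probable nodes; each merge adds 1 bit to every symbol beneath it): 17/106 + 9/53 = 35/106; 10/53 + 23/106 = 43/106; 14/53 + 35/106 = 63/106; 43/106 + 63/106 = 1. Resulting codeword lengths (in the order the probabilities were given): (3, 2, 2, 2, 3). L_avg = sum(p_i * l_i) = 17/106*3 + 23/106*2 + 14/53*2 + 10/53*2 + 9/53*3 = 247/106 = 2.3302

2.3302 bits


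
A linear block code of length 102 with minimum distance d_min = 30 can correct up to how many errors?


Correction capability = floor((d-1)/2) = floor((30-1)/2) = 14

14 errors


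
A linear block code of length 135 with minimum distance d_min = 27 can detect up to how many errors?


Detection capability = d_min - 1 = 27 - 1 = 26

26 errors


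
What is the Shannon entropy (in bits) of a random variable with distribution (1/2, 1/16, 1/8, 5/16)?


H = -sum(p_i * log2(p_i)). Terms: -(1/2)*log2(1/2) = 0.500000; -(1/16)*log2(1/16) = 0.250000; -(1/8)*log2(1/8) = 0.375000; -(5/16)*log2(5/16) = 0.524397. H = 0.500000 + 0.250000 + 0.375000 + 0.524397 = 1.6494

1.6494 bits


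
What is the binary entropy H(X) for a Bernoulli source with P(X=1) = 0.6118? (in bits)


H = -p*log2(p) - (1-p)*log2(1-p). -0.6118*log2(0.6118) = 0.433685; -0.3882*log2(0.3882) = 0.529943. H = 0.433685 + 0.529943 = 0.9636

0.9636 bits


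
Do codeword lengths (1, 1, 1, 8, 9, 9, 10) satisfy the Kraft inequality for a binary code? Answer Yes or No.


Kraft sum = sum(2^(-l_i)) = 1.5088, need <= 1. Result: violated (a binary prefix-free code with these lengths cannot exist)

No


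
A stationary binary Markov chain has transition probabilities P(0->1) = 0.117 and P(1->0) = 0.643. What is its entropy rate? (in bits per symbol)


Stationary distribution: pi_0 = p10/(p01+p10) = 0.8461, pi_1 = 0.1539. Entropy rate H' = pi_0*H(p01) + pi_1*H(p10) = 0.8461*0.5207 + 0.1539*0.9402 = 0.5853

0.5853 bits/symbol


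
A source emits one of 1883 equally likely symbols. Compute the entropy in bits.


H = log2(n) = log2(1883) = 10.8788

10.8788 bits


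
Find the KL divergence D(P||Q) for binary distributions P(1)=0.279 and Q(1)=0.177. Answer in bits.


KL = p*log2(p/q) + (1-p)*log2((1-p)/(1-q)) = 0.279*log2(0.279/0.177) + 0.721*log2(0.721/0.823) = 0.0455

0.0455 bits


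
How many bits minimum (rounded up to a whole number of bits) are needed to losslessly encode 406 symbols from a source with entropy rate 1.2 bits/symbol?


Minimum bits >= n * H = 406 * 1.2 = 487.2, rounded up to a whole number of bits = 488

488 bits


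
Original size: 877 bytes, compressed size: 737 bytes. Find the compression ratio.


Ratio = original / compressed = 877 / 737 = 1.19

1.19


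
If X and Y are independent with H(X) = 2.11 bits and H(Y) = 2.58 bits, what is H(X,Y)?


For independent variables, H(X,Y) = H(X) + H(Y) = 2.11 + 2.58 = 4.69

4.69 bits


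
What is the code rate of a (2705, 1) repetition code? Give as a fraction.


Rate = k/n = 1/2705

1/2705


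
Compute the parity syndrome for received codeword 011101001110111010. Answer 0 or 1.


Syndrome = XOR of all bits = 0 XOR 1 XOR 1 XOR 1 XOR 0 XOR 1 XOR 0 XOR 0 XOR 1 XOR 1 XOR 1 XOR 0 XOR 1 XOR 1 XOR 1 XOR 0 XOR 1 XOR 0 = 1

1


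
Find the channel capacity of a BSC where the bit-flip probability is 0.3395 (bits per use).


H(p) = -p*log2(p) - (1-p)*log2(1-p) = -0.3395*log2(0.3395) - 0.6605*log2(0.6605) = 0.529116 + 0.395223 = 0.9243. C = 1 - H(p) = 1 - 0.9243 = 0.0757

0.0757 bits


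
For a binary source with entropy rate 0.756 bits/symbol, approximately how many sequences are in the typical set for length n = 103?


log2|A_typical| = nH = 103 * 0.756 = 77.868, so |A_typical| ~ 2^77.868 = 2.758e+23

2.758e+23


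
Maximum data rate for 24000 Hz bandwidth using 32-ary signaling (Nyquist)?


Rate = 2 * B * log2(M) = 2 * 24000 * 5.0 = 240000.0

240000.0 bps


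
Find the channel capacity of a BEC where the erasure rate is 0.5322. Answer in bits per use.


C = 1 - epsilon = 1 - 0.5322 = 0.4678

0.4678 bits


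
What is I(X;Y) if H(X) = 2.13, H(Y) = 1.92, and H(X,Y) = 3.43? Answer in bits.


I(X;Y) = H(X) + H(Y) - H(X,Y) = 2.13 + 1.92 - 3.43 = 0.62

0.62 bits


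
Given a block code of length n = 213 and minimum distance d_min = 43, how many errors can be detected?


Detection capability = d_min - 1 = 43 - 1 = 42

42 errors


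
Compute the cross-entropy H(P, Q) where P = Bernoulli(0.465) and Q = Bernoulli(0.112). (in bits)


H(P,Q) = -p*log2(q) - (1-p)*log2(1-q). -0.465*log2(0.112) = 1.468670; -0.535*log2(0.888) = 0.091682. H(P,Q) = 1.468670 + 0.091682 = 1.5604

1.5604 bits


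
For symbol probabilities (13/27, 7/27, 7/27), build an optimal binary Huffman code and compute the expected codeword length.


Huffman construction (repeatedly merge the two least-probable nodes; each merge adds 1 bit to every symbol beneath it): 7/27 + 7/27 = 14/27; 13/27 + 14/27 = 1. Resulting codeword lengths (in the order the probabilities were given): (1, 2, 2). L_avg = sum(p_i * l_i) = 13/27*1 + 7/27*2 + 7/27*2 = 41/27 = 1.5185

1.5185 bits


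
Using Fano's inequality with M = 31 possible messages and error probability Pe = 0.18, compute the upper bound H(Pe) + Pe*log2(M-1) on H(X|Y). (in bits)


H(Pe) = -Pe*log2(Pe) - (1-Pe)*log2(1-Pe) = -0.18*log2(0.18) - 0.82*log2(0.82) = 0.445308 + 0.234769 = 0.6801. Pe*log2(M-1) = 0.18*log2(30) = 0.883240. Bound = H(Pe) + Pe*log2(M-1) = 0.445308 + 0.234769 + 0.883240 = 1.5633

1.5633 bits


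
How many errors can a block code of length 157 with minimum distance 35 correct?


Correction capability = floor((d-1)/2) = floor((35-1)/2) = 17

17 errors


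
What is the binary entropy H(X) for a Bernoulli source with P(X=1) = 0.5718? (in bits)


H = -p*log2(p) - (1-p)*log2(1-p). -0.5718*log2(0.5718) = 0.461110; -0.4282*log2(0.4282) = 0.523964. H = 0.461110 + 0.523964 = 0.9851

0.9851 bits


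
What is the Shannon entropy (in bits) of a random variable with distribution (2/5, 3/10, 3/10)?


H = -sum(p_i * log2(p_i)). Terms: -(2/5)*log2(2/5) = 0.528771; -(3/10)*log2(3/10) = 0.521090; -(3/10)*log2(3/10) = 0.521090. H = 0.528771 + 0.521090 + 0.521090 = 1.571

1.571 bits


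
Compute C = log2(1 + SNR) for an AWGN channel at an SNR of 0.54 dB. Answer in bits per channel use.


SNR_linear = 10^(0.54/10) = 1.1324; C = log2(1 + SNR_linear) = log2(1 + 1.1324) = 1.0925

1.0925 bits/channel use


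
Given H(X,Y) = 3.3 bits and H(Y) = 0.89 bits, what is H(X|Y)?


H(X|Y) = H(X,Y) - H(Y) = 3.3 - 0.89 = 2.41

2.41 bits


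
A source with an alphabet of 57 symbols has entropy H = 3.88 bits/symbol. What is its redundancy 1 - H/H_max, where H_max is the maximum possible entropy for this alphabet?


H_max = log2(K) = log2(57) = 5.8329 bits/symbol. Redundancy = 1 - H/H_max = 1 - 3.88/5.8329 = 1 - 0.6652 = 0.3348

0.3348


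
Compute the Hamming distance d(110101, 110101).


Count differing positions: . . . . . . = 0 differences

0


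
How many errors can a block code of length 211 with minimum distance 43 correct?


Correction capability = floor((d-1)/2) = floor((43-1)/2) = 21

21 errors


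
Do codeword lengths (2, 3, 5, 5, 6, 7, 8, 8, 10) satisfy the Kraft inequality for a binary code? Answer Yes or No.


Kraft sum = sum(2^(-l_i)) = 0.4697, need <= 1. Result: satisfied (a binary prefix-free code with these lengths exists)

Yes


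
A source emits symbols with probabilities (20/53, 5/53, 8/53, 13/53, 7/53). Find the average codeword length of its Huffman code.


Huffman construction (repeatedly merge the two least-probable nodes; each merge adds 1 bit to every symbol beneath it): 5/53 + 7/53 = 12/53; 8/53 + 12/53 = 20/53; 13/53 + 20/53 = 33/53; 20/53 + 33/53 = 1. Resulting codeword lengths (in the order the probabilities were given): (2, 3, 2, 2, 3). L_avg = sum(p_i * l_i) = 20/53*2 + 5/53*3 + 8/53*2 + 13/53*2 + 7/53*3 = 118/53 = 2.2264

2.2264 bits


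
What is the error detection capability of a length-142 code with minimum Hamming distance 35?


Detection capability = d_min - 1 = 35 - 1 = 34

34 errors


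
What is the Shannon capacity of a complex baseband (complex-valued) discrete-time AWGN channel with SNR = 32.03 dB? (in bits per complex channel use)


SNR_linear = 10^(32.03/10) = 1595.8791; C = log2(1 + SNR_linear) = log2(1 + 1595.8791) = 10.641

10.641 bits/channel use


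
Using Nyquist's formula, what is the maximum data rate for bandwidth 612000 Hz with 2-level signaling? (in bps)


Rate = 2 * B * log2(M) = 2 * 612000 * 1.0 = 1224000.0

1224000.0 bps


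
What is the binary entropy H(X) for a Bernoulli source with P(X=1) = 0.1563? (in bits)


H = -p*log2(p) - (1-p)*log2(1-p). -0.1563*log2(0.1563) = 0.418510; -0.8437*log2(0.8437) = 0.206874. H = 0.418510 + 0.206874 = 0.6254

0.6254 bits


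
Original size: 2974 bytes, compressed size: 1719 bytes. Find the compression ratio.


Ratio = original / compressed = 2974 / 1719 = 1.7301

1.7301


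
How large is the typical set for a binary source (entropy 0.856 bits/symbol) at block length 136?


log2|A_typical| = nH = 136 * 0.856 = 116.416, so |A_typical| ~ 2^116.416 = 1.108e+35

1.108e+35


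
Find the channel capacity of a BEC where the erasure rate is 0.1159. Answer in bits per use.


C = 1 - epsilon = 1 - 0.1159 = 0.8841

0.8841 bits


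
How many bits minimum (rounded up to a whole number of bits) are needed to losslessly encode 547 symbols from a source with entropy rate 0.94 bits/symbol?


Minimum bits >= n * H = 547 * 0.94 = 514.18, rounded up to a whole number of bits = 515

515 bits


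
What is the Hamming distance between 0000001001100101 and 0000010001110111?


Count differing positions: . . . . . ^ ^ . . . . ^ . . ^ . = 4 differences

4


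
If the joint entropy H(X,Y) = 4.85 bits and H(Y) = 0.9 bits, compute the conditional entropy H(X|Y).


H(X|Y) = H(X,Y) - H(Y) = 4.85 - 0.9 = 3.95

3.95 bits


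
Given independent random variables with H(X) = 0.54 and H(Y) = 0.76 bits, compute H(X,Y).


For independent variables, H(X,Y) = H(X) + H(Y) = 0.54 + 0.76 = 1.3

1.3 bits


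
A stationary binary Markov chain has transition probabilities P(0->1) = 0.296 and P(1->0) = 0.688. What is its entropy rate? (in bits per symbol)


Stationary distribution: pi_0 = p10/(p01+p10) = 0.6992, pi_1 = 0.3008. Entropy rate H' = pi_0*H(p01) + pi_1*H(p10) = 0.6992*0.8763 + 0.3008*0.8955 = 0.8821

0.8821 bits/symbol


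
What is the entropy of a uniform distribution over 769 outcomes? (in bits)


H = log2(n) = log2(769) = 9.5868

9.5868 bits


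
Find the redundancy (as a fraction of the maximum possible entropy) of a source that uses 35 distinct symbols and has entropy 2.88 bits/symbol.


H_max = log2(K) = log2(35) = 5.1293 bits/symbol. Redundancy = 1 - H/H_max = 1 - 2.88/5.1293 = 1 - 0.5615 = 0.4385

0.4385


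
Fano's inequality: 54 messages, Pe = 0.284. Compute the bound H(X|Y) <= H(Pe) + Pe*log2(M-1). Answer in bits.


H(Pe) = -Pe*log2(Pe) - (1-Pe)*log2(1-Pe) = -0.284*log2(0.284) - 0.716*log2(0.716) = 0.515755 + 0.345089 = 0.8608. Pe*log2(M-1) = 0.284*log2(53) = 1.626729. Bound = H(Pe) + Pe*log2(M-1) = 0.515755 + 0.345089 + 1.626729 = 2.4876

2.4876 bits


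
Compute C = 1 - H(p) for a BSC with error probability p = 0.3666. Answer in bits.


H(p) = -p*log2(p) - (1-p)*log2(1-p) = -0.3666*log2(0.3666) - 0.6334*log2(0.6334) = 0.530735 + 0.417291 = 0.948. C = 1 - H(p) = 1 - 0.948 = 0.052

0.052 bits


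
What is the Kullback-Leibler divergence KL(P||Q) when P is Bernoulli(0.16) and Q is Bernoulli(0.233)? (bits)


KL = p*log2(p/q) + (1-p)*log2((1-p)/(1-q)) = 0.16*log2(0.16/0.233) + 0.84*log2(0.84/0.767) = 0.0234

0.0234 bits


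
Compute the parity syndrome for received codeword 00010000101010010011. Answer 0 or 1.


Syndrome = XOR of all bits = 0 XOR 0 XOR 0 XOR 1 XOR 0 XOR 0 XOR 0 XOR 0 XOR 1 XOR 0 XOR 1 XOR 0 XOR 1 XOR 0 XOR 0 XOR 1 XOR 0 XOR 0 XOR 1 XOR 1 = 1

1


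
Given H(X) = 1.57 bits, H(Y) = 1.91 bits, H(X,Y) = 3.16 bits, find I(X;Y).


I(X;Y) = H(X) + H(Y) - H(X,Y) = 1.57 + 1.91 - 3.16 = 0.32

0.32 bits


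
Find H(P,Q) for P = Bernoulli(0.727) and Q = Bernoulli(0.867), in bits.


H(P,Q) = -p*log2(q) - (1-p)*log2(1-q). -0.727*log2(0.867) = 0.149686; -0.273*log2(0.133) = 0.794567. H(P,Q) = 0.149686 + 0.794567 = 0.9443

0.9443 bits


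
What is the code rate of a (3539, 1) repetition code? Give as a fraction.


Rate = k/n = 1/3539

1/3539


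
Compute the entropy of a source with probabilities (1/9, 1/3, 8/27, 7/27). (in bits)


H = -sum(p_i * log2(p_i)). Terms: -(1/9)*log2(1/9) = 0.352214; -(1/3)*log2(1/3) = 0.528321; -(8/27)*log2(8/27) = 0.519967; -(7/27)*log2(7/27) = 0.504916. H = 0.352214 + 0.528321 + 0.519967 + 0.504916 = 1.9054

1.9054 bits


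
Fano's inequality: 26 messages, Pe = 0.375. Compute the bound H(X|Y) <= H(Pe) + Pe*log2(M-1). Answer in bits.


H(Pe) = -Pe*log2(Pe) - (1-Pe)*log2(1-Pe) = -0.375*log2(0.375) - 0.625*log2(0.625) = 0.530639 + 0.423795 = 0.9544. Pe*log2(M-1) = 0.375*log2(25) = 1.741446. Bound = H(Pe) + Pe*log2(M-1) = 0.530639 + 0.423795 + 1.741446 = 2.6959

2.6959 bits


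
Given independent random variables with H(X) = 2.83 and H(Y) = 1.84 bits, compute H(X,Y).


For independent variables, H(X,Y) = H(X) + H(Y) = 2.83 + 1.84 = 4.67

4.67 bits


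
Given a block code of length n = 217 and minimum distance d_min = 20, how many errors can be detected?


Detection capability = d_min - 1 = 20 - 1 = 19

19 errors


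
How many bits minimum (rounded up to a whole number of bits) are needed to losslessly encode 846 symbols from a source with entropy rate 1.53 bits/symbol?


Minimum bits >= n * H = 846 * 1.53 = 1294.38, rounded up to a whole number of bits = 1295

1295 bits


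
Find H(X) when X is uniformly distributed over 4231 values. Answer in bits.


H = log2(n) = log2(4231) = 12.0468

12.0468 bits


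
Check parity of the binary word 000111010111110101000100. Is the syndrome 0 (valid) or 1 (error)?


Syndrome = XOR of all bits = 0 XOR 0 XOR 0 XOR 1 XOR 1 XOR 1 XOR 0 XOR 1 XOR 0 XOR 1 XOR 1 XOR 1 XOR 1 XOR 1 XOR 0 XOR 1 XOR 0 XOR 1 XOR 0 XOR 0 XOR 0 XOR 1 XOR 0 XOR 0 = 0

0


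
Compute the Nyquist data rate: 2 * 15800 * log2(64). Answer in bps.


Rate = 2 * B * log2(M) = 2 * 15800 * 6.0 = 189600.0

189600.0 bps


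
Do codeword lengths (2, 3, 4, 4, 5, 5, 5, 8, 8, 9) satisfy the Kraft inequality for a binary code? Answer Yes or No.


Kraft sum = sum(2^(-l_i)) = 0.6035, need <= 1. Result: satisfied (a binary prefix-free code with these lengths exists)

Yes


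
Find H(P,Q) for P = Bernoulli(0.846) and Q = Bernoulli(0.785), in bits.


H(P,Q) = -p*log2(q) - (1-p)*log2(1-q). -0.846*log2(0.785) = 0.295453; -0.154*log2(0.215) = 0.341509. H(P,Q) = 0.295453 + 0.341509 = 0.637

0.637 bits


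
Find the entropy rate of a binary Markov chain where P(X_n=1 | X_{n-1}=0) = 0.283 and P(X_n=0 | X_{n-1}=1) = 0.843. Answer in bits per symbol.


Stationary distribution: pi_0 = p10/(p01+p10) = 0.7487, pi_1 = 0.2513. Entropy rate H' = pi_0*H(p01) + pi_1*H(p10) = 0.7487*0.8595 + 0.2513*0.6271 = 0.8011

0.8011 bits/symbol


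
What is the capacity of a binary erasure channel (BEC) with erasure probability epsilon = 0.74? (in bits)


C = 1 - epsilon = 1 - 0.74 = 0.26

0.26 bits


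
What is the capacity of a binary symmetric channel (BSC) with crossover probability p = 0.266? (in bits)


H(p) = -p*log2(p) - (1-p)*log2(1-p) = -0.266*log2(0.266) - 0.734*log2(0.734) = 0.508193 + 0.327473 = 0.8357. C = 1 - H(p) = 1 - 0.8357 = 0.1643

0.1643 bits


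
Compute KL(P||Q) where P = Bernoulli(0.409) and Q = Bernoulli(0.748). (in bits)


KL = p*log2(p/q) + (1-p)*log2((1-p)/(1-q)) = 0.409*log2(0.409/0.748) + 0.591*log2(0.591/0.252) = 0.3706

0.3706 bits


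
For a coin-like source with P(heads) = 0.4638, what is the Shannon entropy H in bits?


H = -p*log2(p) - (1-p)*log2(1-p). -0.4638*log2(0.4638) = 0.514088; -0.5362*log2(0.5362) = 0.482128. H = 0.514088 + 0.482128 = 0.9962

0.9962 bits


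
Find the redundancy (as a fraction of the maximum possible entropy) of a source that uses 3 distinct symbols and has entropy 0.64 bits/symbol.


H_max = log2(K) = log2(3) = 1.585 bits/symbol. Redundancy = 1 - H/H_max = 1 - 0.64/1.585 = 1 - 0.4038 = 0.5962

0.5962


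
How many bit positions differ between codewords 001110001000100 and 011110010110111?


Count differing positions: . ^ . . . . . ^ ^ ^ ^ . . ^ ^ = 7 differences

7


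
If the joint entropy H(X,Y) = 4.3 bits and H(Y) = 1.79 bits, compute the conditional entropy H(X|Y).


H(X|Y) = H(X,Y) - H(Y) = 4.3 - 1.79 = 2.51

2.51 bits


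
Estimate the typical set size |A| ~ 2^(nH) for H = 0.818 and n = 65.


log2|A_typical| = nH = 65 * 0.818 = 53.17, so |A_typical| ~ 2^53.17 = 1.013e+16

1.013e+16


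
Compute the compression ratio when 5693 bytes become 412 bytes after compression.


Ratio = original / compressed = 5693 / 412 = 13.818

13.818


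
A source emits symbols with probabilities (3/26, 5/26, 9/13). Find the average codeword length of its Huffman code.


Huffman construction (repeatedly merge the two least-probable nodes; each merge adds 1 bit to every symbol beneath it): 3/26 + 5/26 = 4/13; 4/13 + 9/13 = 1. Resulting codeword lengths (in the order the probabilities were given): (2, 2, 1). L_avg = sum(p_i * l_i) = 3/26*2 + 5/26*2 + 9/13*1 = 17/13 = 1.3077

1.3077 bits


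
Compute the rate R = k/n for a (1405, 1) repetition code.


Rate = k/n = 1/1405

1/1405


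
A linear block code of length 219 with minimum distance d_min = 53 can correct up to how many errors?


Correction capability = floor((d-1)/2) = floor((53-1)/2) = 26

26 errors


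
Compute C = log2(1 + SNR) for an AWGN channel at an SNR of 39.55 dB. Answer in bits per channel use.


SNR_linear = 10^(39.55/10) = 9015.7114; C = log2(1 + SNR_linear) = log2(1 + 9015.7114) = 13.1384

13.1384 bits/channel use


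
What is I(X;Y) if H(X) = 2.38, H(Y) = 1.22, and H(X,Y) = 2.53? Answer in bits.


I(X;Y) = H(X) + H(Y) - H(X,Y) = 2.38 + 1.22 - 2.53 = 1.07

1.07 bits


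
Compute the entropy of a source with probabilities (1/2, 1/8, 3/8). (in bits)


H = -sum(p_i * log2(p_i)). Terms: -(1/2)*log2(1/2) = 0.500000; -(1/8)*log2(1/8) = 0.375000; -(3/8)*log2(3/8) = 0.530639. H = 0.500000 + 0.375000 + 0.530639 = 1.4056

1.4056 bits
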